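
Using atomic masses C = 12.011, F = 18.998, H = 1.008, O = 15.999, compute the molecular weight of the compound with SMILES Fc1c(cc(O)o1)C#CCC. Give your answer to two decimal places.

154.14

Molecular formula: C8H7FO2.
M = 8×12.011 + 1×18.998 + 7×1.008 + 2×15.999 = 154.14 g/mol.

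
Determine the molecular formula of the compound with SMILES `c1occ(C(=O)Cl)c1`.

Heavy atoms from the SMILES: 5 C, 1 Cl, 2 O.
Implicit hydrogens by atom environment:
  3 × C (aromatic): 1 H each → 3
  1 × C (aromatic): no H
  1 × C: no H
  1 × Cl: no H
  1 × O (aromatic): no H
  1 × O: no H
  Total hydrogens = 3.
Molecular formula: C5H3ClO2

C5H3ClO2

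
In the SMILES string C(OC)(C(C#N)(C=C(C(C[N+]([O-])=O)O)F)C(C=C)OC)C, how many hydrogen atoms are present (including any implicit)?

19

Hydrogens are implicit in SMILES; fill each atom to its normal valence:
  5 × C: 1 H each → 5
  3 × C: 3 H each → 9
  3 × C: no H
  3 × O: no H
  2 × C: 2 H each → 4
  1 × F: no H
  1 × N: no H
  1 × N (charge +1): no H
  1 × O: 1 H
  1 × O (charge -1): no H
  Total hydrogens = 19.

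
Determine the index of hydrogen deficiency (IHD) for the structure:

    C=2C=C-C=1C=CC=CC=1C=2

Molecular formula from the SMILES: C10H8.
DoU = (2C + 2 + N − H − X)/2 = (2·10 + 2 + 0 − 8 − 0)/2 = 14/2 = 7.
(Structurally: 2 ring(s) + 5 π bond(s) = 7.)

7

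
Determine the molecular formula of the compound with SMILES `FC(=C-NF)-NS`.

C2H4F2N2S

Heavy atoms from the SMILES: 2 C, 2 F, 2 N, 1 S.
Implicit hydrogens by atom environment:
  2 × F: no H
  2 × N: 1 H each → 2
  1 × C: 1 H
  1 × C: no H
  1 × S: 1 H
  Total hydrogens = 4.
Molecular formula: C2H4F2N2S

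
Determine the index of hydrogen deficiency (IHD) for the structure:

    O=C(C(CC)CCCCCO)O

Molecular formula from the SMILES: C9H18O3.
DoU = (2C + 2 + N − H − X)/2 = (2·9 + 2 + 0 − 18 − 0)/2 = 2/2 = 1.
(Structurally: 0 ring(s) + 1 π bond(s) = 1.)

1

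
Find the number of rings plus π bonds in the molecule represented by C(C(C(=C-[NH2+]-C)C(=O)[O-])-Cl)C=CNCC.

Molecular formula from the SMILES: C10H17ClN2O2.
DoU = (2C + 2 + N − H − X)/2 = (2·10 + 2 + 2 − 17 − 1)/2 = 6/2 = 3.
(Structurally: 0 ring(s) + 3 π bond(s) = 3.)

3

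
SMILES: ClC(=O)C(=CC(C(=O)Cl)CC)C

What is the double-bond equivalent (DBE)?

Molecular formula from the SMILES: C8H10Cl2O2.
DoU = (2C + 2 + N − H − X)/2 = (2·8 + 2 + 0 − 10 − 2)/2 = 6/2 = 3.
(Structurally: 0 ring(s) + 3 π bond(s) = 3.)

3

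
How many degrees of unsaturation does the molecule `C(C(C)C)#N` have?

2

Molecular formula from the SMILES: C4H7N.
DoU = (2C + 2 + N − H − X)/2 = (2·4 + 2 + 1 − 7 − 0)/2 = 4/2 = 2.
(Structurally: 0 ring(s) + 2 π bond(s) = 2.)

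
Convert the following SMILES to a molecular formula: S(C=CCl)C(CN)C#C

Heavy atoms from the SMILES: 6 C, 1 Cl, 1 N, 1 S.
Implicit hydrogens by atom environment:
  4 × C: 1 H each → 4
  1 × C: 2 H
  1 × C: no H
  1 × Cl: no H
  1 × N: 2 H
  1 × S: no H
  Total hydrogens = 8.
Molecular formula: C6H8ClNS

C6H8ClNS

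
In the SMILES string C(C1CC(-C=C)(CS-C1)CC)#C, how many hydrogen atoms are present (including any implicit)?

Hydrogens are implicit in SMILES; fill each atom to its normal valence:
  5 × C: 2 H each → 10
  3 × C: 1 H each → 3
  2 × C: no H
  1 × C: 3 H
  1 × S: no H
  Total hydrogens = 16.

16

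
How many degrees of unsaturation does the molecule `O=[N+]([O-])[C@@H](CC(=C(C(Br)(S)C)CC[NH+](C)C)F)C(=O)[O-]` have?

3

Molecular formula from the SMILES: C11H18BrFN2O4S.
DoU = (2C + 2 + N − H − X)/2 = (2·11 + 2 + 2 − 18 − 2)/2 = 6/2 = 3.
(Structurally: 0 ring(s) + 3 π bond(s) = 3.)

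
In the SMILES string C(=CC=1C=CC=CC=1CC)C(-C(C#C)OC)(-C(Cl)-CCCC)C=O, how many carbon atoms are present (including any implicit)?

21

The symbol for carbon appears 21 times in the SMILES. (Cl is a single chlorine, not C + l.)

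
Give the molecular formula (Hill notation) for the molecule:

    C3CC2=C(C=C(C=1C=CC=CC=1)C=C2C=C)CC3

C18H18

Heavy atoms from the SMILES: 18 C.
Implicit hydrogens by atom environment:
  7 × C (aromatic): 1 H each → 7
  5 × C: 2 H each → 10
  5 × C (aromatic): no H
  1 × C: 1 H
  Total hydrogens = 18.
Molecular formula: C18H18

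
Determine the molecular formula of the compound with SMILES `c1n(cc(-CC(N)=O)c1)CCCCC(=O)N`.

Heavy atoms from the SMILES: 11 C, 3 N, 2 O.
Implicit hydrogens by atom environment:
  5 × C: 2 H each → 10
  3 × C (aromatic): 1 H each → 3
  2 × C: no H
  2 × N: 2 H each → 4
  2 × O: no H
  1 × C (aromatic): no H
  1 × N (aromatic): no H
  Total hydrogens = 17.
Molecular formula: C11H17N3O2

C11H17N3O2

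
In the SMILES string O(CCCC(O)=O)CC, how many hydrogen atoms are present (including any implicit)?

12

Hydrogens are implicit in SMILES; fill each atom to its normal valence:
  4 × C: 2 H each → 8
  2 × O: no H
  1 × C: 3 H
  1 × C: no H
  1 × O: 1 H
  Total hydrogens = 12.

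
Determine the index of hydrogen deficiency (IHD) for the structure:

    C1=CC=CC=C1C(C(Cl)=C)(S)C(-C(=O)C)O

6

Molecular formula from the SMILES: C12H13ClO2S.
DoU = (2C + 2 + N − H − X)/2 = (2·12 + 2 + 0 − 13 − 1)/2 = 12/2 = 6.
(Structurally: 1 ring(s) + 5 π bond(s) = 6.)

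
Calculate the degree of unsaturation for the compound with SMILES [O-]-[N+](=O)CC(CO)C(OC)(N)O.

1

Molecular formula from the SMILES: C5H12N2O5.
DoU = (2C + 2 + N − H − X)/2 = (2·5 + 2 + 2 − 12 − 0)/2 = 2/2 = 1.
(Structurally: 0 ring(s) + 1 π bond(s) = 1.)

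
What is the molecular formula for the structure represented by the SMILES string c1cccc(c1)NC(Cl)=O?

Heavy atoms from the SMILES: 7 C, 1 Cl, 1 N, 1 O.
Implicit hydrogens by atom environment:
  5 × C (aromatic): 1 H each → 5
  1 × C (aromatic): no H
  1 × C: no H
  1 × Cl: no H
  1 × N: 1 H
  1 × O: no H
  Total hydrogens = 6.
Molecular formula: C7H6ClNO

C7H6ClNO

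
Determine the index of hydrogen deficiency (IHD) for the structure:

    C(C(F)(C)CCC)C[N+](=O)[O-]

Molecular formula from the SMILES: C7H14FNO2.
DoU = (2C + 2 + N − H − X)/2 = (2·7 + 2 + 1 − 14 − 1)/2 = 2/2 = 1.
(Structurally: 0 ring(s) + 1 π bond(s) = 1.)

1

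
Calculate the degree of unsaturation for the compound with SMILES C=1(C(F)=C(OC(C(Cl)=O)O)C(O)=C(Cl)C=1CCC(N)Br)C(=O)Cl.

Molecular formula from the SMILES: C12H10BrCl3FNO5.
DoU = (2C + 2 + N − H − X)/2 = (2·12 + 2 + 1 − 10 − 5)/2 = 12/2 = 6.
(Structurally: 1 ring(s) + 5 π bond(s) = 6.)

6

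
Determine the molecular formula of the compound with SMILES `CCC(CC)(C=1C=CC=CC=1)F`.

C11H15F

Heavy atoms from the SMILES: 11 C, 1 F.
Implicit hydrogens by atom environment:
  5 × C (aromatic): 1 H each → 5
  2 × C: 3 H each → 6
  2 × C: 2 H each → 4
  1 × C: no H
  1 × C (aromatic): no H
  1 × F: no H
  Total hydrogens = 15.
Molecular formula: C11H15F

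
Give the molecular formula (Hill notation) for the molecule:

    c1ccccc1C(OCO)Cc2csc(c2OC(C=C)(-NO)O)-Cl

Heavy atoms from the SMILES: 16 C, 1 Cl, 1 N, 5 O, 1 S.
Implicit hydrogens by atom environment:
  6 × C (aromatic): 1 H each → 6
  4 × C (aromatic): no H
  3 × C: 2 H each → 6
  3 × O: 1 H each → 3
  2 × C: 1 H each → 2
  2 × O: no H
  1 × C: no H
  1 × Cl: no H
  1 × N: 1 H
  1 × S (aromatic): no H
  Total hydrogens = 18.
Molecular formula: C16H18ClNO5S

C16H18ClNO5S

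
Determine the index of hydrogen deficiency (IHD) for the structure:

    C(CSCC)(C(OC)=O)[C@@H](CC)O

Molecular formula from the SMILES: C9H18O3S.
DoU = (2C + 2 + N − H − X)/2 = (2·9 + 2 + 0 − 18 − 0)/2 = 2/2 = 1.
(Structurally: 0 ring(s) + 1 π bond(s) = 1.)

1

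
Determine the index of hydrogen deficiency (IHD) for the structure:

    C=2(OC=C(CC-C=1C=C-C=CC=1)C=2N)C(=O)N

Molecular formula from the SMILES: C13H14N2O2.
DoU = (2C + 2 + N − H − X)/2 = (2·13 + 2 + 2 − 14 − 0)/2 = 16/2 = 8.
(Structurally: 2 ring(s) + 6 π bond(s) = 8.)

8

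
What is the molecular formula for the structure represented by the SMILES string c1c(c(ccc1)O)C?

Heavy atoms from the SMILES: 7 C, 1 O.
Implicit hydrogens by atom environment:
  4 × C (aromatic): 1 H each → 4
  2 × C (aromatic): no H
  1 × C: 3 H
  1 × O: 1 H
  Total hydrogens = 8.
Molecular formula: C7H8O

C7H8O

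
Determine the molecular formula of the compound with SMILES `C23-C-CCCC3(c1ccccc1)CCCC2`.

Heavy atoms from the SMILES: 16 C.
Implicit hydrogens by atom environment:
  8 × C: 2 H each → 16
  5 × C (aromatic): 1 H each → 5
  1 × C: 1 H
  1 × C: no H
  1 × C (aromatic): no H
  Total hydrogens = 22.
Molecular formula: C16H22

C16H22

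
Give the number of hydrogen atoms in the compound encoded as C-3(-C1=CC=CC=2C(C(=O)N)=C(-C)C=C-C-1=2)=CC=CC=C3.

Hydrogens are implicit in SMILES; fill each atom to its normal valence:
  10 × C (aromatic): 1 H each → 10
  6 × C (aromatic): no H
  1 × C: 3 H
  1 × C: no H
  1 × N: 2 H
  1 × O: no H
  Total hydrogens = 15.

15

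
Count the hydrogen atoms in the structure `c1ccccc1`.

6

Hydrogens are implicit in SMILES; fill each atom to its normal valence:
  6 × C (aromatic): 1 H each → 6
  Total hydrogens = 6.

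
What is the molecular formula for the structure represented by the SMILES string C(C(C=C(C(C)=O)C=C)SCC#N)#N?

C10H10N2OS

Heavy atoms from the SMILES: 10 C, 2 N, 1 O, 1 S.
Implicit hydrogens by atom environment:
  4 × C: no H
  3 × C: 1 H each → 3
  2 × C: 2 H each → 4
  2 × N: no H
  1 × C: 3 H
  1 × O: no H
  1 × S: no H
  Total hydrogens = 10.
Molecular formula: C10H10N2OS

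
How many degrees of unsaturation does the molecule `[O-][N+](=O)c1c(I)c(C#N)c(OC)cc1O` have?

7

Molecular formula from the SMILES: C8H5IN2O4.
DoU = (2C + 2 + N − H − X)/2 = (2·8 + 2 + 2 − 5 − 1)/2 = 14/2 = 7.
(Structurally: 1 ring(s) + 6 π bond(s) = 7.)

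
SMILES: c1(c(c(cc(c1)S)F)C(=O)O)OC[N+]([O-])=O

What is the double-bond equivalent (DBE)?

Molecular formula from the SMILES: C8H6FNO5S.
DoU = (2C + 2 + N − H − X)/2 = (2·8 + 2 + 1 − 6 − 1)/2 = 12/2 = 6.
(Structurally: 1 ring(s) + 5 π bond(s) = 6.)

6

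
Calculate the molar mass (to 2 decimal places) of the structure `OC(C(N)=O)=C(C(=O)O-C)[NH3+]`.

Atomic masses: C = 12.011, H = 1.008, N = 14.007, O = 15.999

Molecular formula: C5H9N2O4+.
M = 5×12.011 + 9×1.008 + 2×14.007 + 4×15.999 = 161.14 g/mol.

161.14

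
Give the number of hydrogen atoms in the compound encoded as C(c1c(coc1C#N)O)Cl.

4

Hydrogens are implicit in SMILES; fill each atom to its normal valence:
  3 × C (aromatic): no H
  1 × C: 2 H
  1 × C (aromatic): 1 H
  1 × C: no H
  1 × Cl: no H
  1 × N: no H
  1 × O: 1 H
  1 × O (aromatic): no H
  Total hydrogens = 4.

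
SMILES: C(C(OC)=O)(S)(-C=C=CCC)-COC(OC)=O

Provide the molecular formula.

Heavy atoms from the SMILES: 11 C, 5 O, 1 S.
Implicit hydrogens by atom environment:
  5 × O: no H
  4 × C: no H
  3 × C: 3 H each → 9
  2 × C: 2 H each → 4
  2 × C: 1 H each → 2
  1 × S: 1 H
  Total hydrogens = 16.
Molecular formula: C11H16O5S

C11H16O5S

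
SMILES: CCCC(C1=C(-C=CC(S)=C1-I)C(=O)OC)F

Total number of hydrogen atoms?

Hydrogens are implicit in SMILES; fill each atom to its normal valence:
  4 × C (aromatic): no H
  2 × C: 3 H each → 6
  2 × C: 2 H each → 4
  2 × C (aromatic): 1 H each → 2
  2 × O: no H
  1 × C: 1 H
  1 × C: no H
  1 × F: no H
  1 × I: no H
  1 × S: 1 H
  Total hydrogens = 14.

14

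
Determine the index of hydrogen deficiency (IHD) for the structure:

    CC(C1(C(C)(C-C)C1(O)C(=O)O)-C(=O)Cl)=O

Molecular formula from the SMILES: C10H13ClO5.
DoU = (2C + 2 + N − H − X)/2 = (2·10 + 2 + 0 − 13 − 1)/2 = 8/2 = 4.
(Structurally: 1 ring(s) + 3 π bond(s) = 4.)

4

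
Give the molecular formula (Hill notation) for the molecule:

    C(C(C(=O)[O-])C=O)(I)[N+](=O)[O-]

Heavy atoms from the SMILES: 4 C, 1 I, 1 N, 5 O.
Implicit hydrogens by atom environment:
  3 × C: 1 H each → 3
  3 × O: no H
  2 × O (charge -1): no H
  1 × C: no H
  1 × I: no H
  1 × N (charge +1): no H
  Total hydrogens = 3.
Net charge -1.
Molecular formula: C4H3INO5-

C4H3INO5-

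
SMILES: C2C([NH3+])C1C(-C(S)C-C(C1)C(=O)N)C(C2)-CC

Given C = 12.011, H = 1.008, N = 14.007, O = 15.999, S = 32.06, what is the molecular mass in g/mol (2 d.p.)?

Molecular formula: C13H25N2OS+.
M = 13×12.011 + 25×1.008 + 2×14.007 + 1×15.999 + 1×32.06 = 257.42 g/mol.

257.42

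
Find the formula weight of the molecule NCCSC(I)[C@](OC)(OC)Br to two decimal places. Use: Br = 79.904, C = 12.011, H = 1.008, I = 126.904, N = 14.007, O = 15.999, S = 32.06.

Molecular formula: C6H13BrINO2S.
M = 1×79.904 + 6×12.011 + 13×1.008 + 1×126.904 + 1×14.007 + 2×15.999 + 1×32.06 = 370.04 g/mol.

370.04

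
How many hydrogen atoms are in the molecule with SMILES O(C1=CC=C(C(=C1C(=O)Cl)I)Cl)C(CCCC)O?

Hydrogens are implicit in SMILES; fill each atom to its normal valence:
  4 × C (aromatic): no H
  3 × C: 2 H each → 6
  2 × C (aromatic): 1 H each → 2
  2 × Cl: no H
  2 × O: no H
  1 × C: 3 H
  1 × C: 1 H
  1 × C: no H
  1 × I: no H
  1 × O: 1 H
  Total hydrogens = 13.

13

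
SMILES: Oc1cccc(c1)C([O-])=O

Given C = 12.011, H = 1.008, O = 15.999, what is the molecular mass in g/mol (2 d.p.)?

Molecular formula: C7H5O3-.
M = 7×12.011 + 5×1.008 + 3×15.999 = 137.11 g/mol.

137.11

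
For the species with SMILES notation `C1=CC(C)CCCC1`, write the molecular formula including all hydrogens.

Heavy atoms from the SMILES: 8 C.
Implicit hydrogens by atom environment:
  4 × C: 2 H each → 8
  3 × C: 1 H each → 3
  1 × C: 3 H
  Total hydrogens = 14.
Molecular formula: C8H14

C8H14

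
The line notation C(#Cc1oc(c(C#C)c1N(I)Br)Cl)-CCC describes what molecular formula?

C11H8BrClINO

Heavy atoms from the SMILES: 1 Br, 11 C, 1 Cl, 1 I, 1 N, 1 O.
Implicit hydrogens by atom environment:
  4 × C (aromatic): no H
  3 × C: no H
  2 × C: 2 H each → 4
  1 × Br: no H
  1 × C: 3 H
  1 × C: 1 H
  1 × Cl: no H
  1 × I: no H
  1 × N: no H
  1 × O (aromatic): no H
  Total hydrogens = 8.
Molecular formula: C11H8BrClINO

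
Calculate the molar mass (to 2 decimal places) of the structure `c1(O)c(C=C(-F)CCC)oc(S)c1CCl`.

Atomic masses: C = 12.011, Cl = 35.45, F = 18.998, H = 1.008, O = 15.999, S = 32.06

250.71

Molecular formula: C10H12ClFO2S.
M = 10×12.011 + 1×35.45 + 1×18.998 + 12×1.008 + 2×15.999 + 1×32.06 = 250.71 g/mol.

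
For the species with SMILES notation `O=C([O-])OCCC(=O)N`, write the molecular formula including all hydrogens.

Heavy atoms from the SMILES: 4 C, 1 N, 4 O.
Implicit hydrogens by atom environment:
  3 × O: no H
  2 × C: 2 H each → 4
  2 × C: no H
  1 × N: 2 H
  1 × O (charge -1): no H
  Total hydrogens = 6.
Net charge -1.
Molecular formula: C4H6NO4-

C4H6NO4-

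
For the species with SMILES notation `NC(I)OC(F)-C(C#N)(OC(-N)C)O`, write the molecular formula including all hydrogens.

C6H11FIN3O3

Heavy atoms from the SMILES: 6 C, 1 F, 1 I, 3 N, 3 O.
Implicit hydrogens by atom environment:
  3 × C: 1 H each → 3
  2 × C: no H
  2 × N: 2 H each → 4
  2 × O: no H
  1 × C: 3 H
  1 × F: no H
  1 × I: no H
  1 × N: no H
  1 × O: 1 H
  Total hydrogens = 11.
Molecular formula: C6H11FIN3O3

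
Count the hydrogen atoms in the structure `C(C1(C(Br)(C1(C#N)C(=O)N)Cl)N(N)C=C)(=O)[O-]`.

Hydrogens are implicit in SMILES; fill each atom to its normal valence:
  6 × C: no H
  2 × N: 2 H each → 4
  2 × N: no H
  2 × O: no H
  1 × Br: no H
  1 × C: 2 H
  1 × C: 1 H
  1 × Cl: no H
  1 × O (charge -1): no H
  Total hydrogens = 7.

7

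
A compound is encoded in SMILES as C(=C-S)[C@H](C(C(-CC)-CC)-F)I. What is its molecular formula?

Heavy atoms from the SMILES: 9 C, 1 F, 1 I, 1 S.
Implicit hydrogens by atom environment:
  5 × C: 1 H each → 5
  2 × C: 3 H each → 6
  2 × C: 2 H each → 4
  1 × F: no H
  1 × I: no H
  1 × S: 1 H
  Total hydrogens = 16.
Molecular formula: C9H16FIS

C9H16FIS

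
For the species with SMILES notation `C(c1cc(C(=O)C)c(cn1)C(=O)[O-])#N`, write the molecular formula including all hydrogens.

C9H5N2O3-

Heavy atoms from the SMILES: 9 C, 2 N, 3 O.
Implicit hydrogens by atom environment:
  3 × C (aromatic): no H
  3 × C: no H
  2 × C (aromatic): 1 H each → 2
  2 × O: no H
  1 × C: 3 H
  1 × N (aromatic): no H
  1 × N: no H
  1 × O (charge -1): no H
  Total hydrogens = 5.
Net charge -1.
Molecular formula: C9H5N2O3-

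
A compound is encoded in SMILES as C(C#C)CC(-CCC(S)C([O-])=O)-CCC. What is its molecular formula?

Heavy atoms from the SMILES: 12 C, 2 O, 1 S.
Implicit hydrogens by atom environment:
  6 × C: 2 H each → 12
  3 × C: 1 H each → 3
  2 × C: no H
  1 × C: 3 H
  1 × O: no H
  1 × O (charge -1): no H
  1 × S: 1 H
  Total hydrogens = 19.
Net charge -1.
Molecular formula: C12H19O2S-

C12H19O2S-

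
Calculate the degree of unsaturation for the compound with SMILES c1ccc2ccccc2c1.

7

Molecular formula from the SMILES: C10H8.
DoU = (2C + 2 + N − H − X)/2 = (2·10 + 2 + 0 − 8 − 0)/2 = 14/2 = 7.
(Structurally: 2 ring(s) + 5 π bond(s) = 7.)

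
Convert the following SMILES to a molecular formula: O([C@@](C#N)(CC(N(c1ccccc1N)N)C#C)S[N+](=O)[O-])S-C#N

Heavy atoms from the SMILES: 13 C, 6 N, 3 O, 2 S.
Implicit hydrogens by atom environment:
  4 × C (aromatic): 1 H each → 4
  4 × C: no H
  3 × N: no H
  2 × C: 1 H each → 2
  2 × C (aromatic): no H
  2 × N: 2 H each → 4
  2 × O: no H
  2 × S: no H
  1 × C: 2 H
  1 × N (charge +1): no H
  1 × O (charge -1): no H
  Total hydrogens = 12.
Molecular formula: C13H12N6O3S2

C13H12N6O3S2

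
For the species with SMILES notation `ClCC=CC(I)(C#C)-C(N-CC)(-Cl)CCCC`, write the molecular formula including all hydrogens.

C13H20Cl2IN

Heavy atoms from the SMILES: 13 C, 2 Cl, 1 I, 1 N.
Implicit hydrogens by atom environment:
  5 × C: 2 H each → 10
  3 × C: 1 H each → 3
  3 × C: no H
  2 × C: 3 H each → 6
  2 × Cl: no H
  1 × I: no H
  1 × N: 1 H
  Total hydrogens = 20.
Molecular formula: C13H20Cl2IN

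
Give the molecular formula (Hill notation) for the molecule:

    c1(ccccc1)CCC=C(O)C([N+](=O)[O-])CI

C12H14INO3

Heavy atoms from the SMILES: 12 C, 1 I, 1 N, 3 O.
Implicit hydrogens by atom environment:
  5 × C (aromatic): 1 H each → 5
  3 × C: 2 H each → 6
  2 × C: 1 H each → 2
  1 × C: no H
  1 × C (aromatic): no H
  1 × I: no H
  1 × N (charge +1): no H
  1 × O: 1 H
  1 × O: no H
  1 × O (charge -1): no H
  Total hydrogens = 14.
Molecular formula: C12H14INO3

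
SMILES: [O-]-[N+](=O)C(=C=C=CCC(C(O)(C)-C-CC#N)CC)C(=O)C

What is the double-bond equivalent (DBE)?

Molecular formula from the SMILES: C15H20N2O4.
DoU = (2C + 2 + N − H − X)/2 = (2·15 + 2 + 2 − 20 − 0)/2 = 14/2 = 7.
(Structurally: 0 ring(s) + 7 π bond(s) = 7.)

7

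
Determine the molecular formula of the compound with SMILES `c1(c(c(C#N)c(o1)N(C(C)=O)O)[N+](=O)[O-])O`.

Heavy atoms from the SMILES: 7 C, 3 N, 6 O.
Implicit hydrogens by atom environment:
  4 × C (aromatic): no H
  2 × C: no H
  2 × N: no H
  2 × O: 1 H each → 2
  2 × O: no H
  1 × C: 3 H
  1 × N (charge +1): no H
  1 × O (aromatic): no H
  1 × O (charge -1): no H
  Total hydrogens = 5.
Molecular formula: C7H5N3O6

C7H5N3O6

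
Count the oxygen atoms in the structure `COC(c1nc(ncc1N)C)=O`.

2

The symbol for oxygen appears 2 times in the SMILES.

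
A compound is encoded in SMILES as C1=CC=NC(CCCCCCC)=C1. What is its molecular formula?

C12H19N

Heavy atoms from the SMILES: 12 C, 1 N.
Implicit hydrogens by atom environment:
  6 × C: 2 H each → 12
  4 × C (aromatic): 1 H each → 4
  1 × C: 3 H
  1 × C (aromatic): no H
  1 × N (aromatic): no H
  Total hydrogens = 19.
Molecular formula: C12H19N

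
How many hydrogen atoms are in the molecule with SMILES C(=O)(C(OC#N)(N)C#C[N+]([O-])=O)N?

4

Hydrogens are implicit in SMILES; fill each atom to its normal valence:
  5 × C: no H
  3 × O: no H
  2 × N: 2 H each → 4
  1 × N: no H
  1 × N (charge +1): no H
  1 × O (charge -1): no H
  Total hydrogens = 4.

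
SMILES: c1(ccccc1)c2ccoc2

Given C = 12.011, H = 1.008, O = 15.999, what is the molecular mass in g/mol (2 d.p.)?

144.17

Molecular formula: C10H8O.
M = 10×12.011 + 8×1.008 + 1×15.999 = 144.17 g/mol.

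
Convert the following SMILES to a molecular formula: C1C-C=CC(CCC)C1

C9H16

Heavy atoms from the SMILES: 9 C.
Implicit hydrogens by atom environment:
  5 × C: 2 H each → 10
  3 × C: 1 H each → 3
  1 × C: 3 H
  Total hydrogens = 16.
Molecular formula: C9H16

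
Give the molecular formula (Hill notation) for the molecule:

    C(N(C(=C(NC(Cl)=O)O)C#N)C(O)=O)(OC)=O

Heavy atoms from the SMILES: 7 C, 1 Cl, 3 N, 6 O.
Implicit hydrogens by atom environment:
  6 × C: no H
  4 × O: no H
  2 × N: no H
  2 × O: 1 H each → 2
  1 × C: 3 H
  1 × Cl: no H
  1 × N: 1 H
  Total hydrogens = 6.
Molecular formula: C7H6ClN3O6

C7H6ClN3O6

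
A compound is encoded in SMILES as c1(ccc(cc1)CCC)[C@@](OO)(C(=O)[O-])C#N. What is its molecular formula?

Heavy atoms from the SMILES: 12 C, 1 N, 4 O.
Implicit hydrogens by atom environment:
  4 × C (aromatic): 1 H each → 4
  3 × C: no H
  2 × C: 2 H each → 4
  2 × C (aromatic): no H
  2 × O: no H
  1 × C: 3 H
  1 × N: no H
  1 × O: 1 H
  1 × O (charge -1): no H
  Total hydrogens = 12.
Net charge -1.
Molecular formula: C12H12NO4-

C12H12NO4-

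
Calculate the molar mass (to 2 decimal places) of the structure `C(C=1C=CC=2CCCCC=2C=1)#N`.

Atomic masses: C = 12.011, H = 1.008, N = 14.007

Molecular formula: C11H11N.
M = 11×12.011 + 11×1.008 + 1×14.007 = 157.22 g/mol.

157.22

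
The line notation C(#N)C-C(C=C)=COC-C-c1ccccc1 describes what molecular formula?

Heavy atoms from the SMILES: 14 C, 1 N, 1 O.
Implicit hydrogens by atom environment:
  5 × C (aromatic): 1 H each → 5
  4 × C: 2 H each → 8
  2 × C: 1 H each → 2
  2 × C: no H
  1 × C (aromatic): no H
  1 × N: no H
  1 × O: no H
  Total hydrogens = 15.
Molecular formula: C14H15NO

C14H15NO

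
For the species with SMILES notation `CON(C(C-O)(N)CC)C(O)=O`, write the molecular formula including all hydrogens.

C6H14N2O4

Heavy atoms from the SMILES: 6 C, 2 N, 4 O.
Implicit hydrogens by atom environment:
  2 × C: 3 H each → 6
  2 × C: 2 H each → 4
  2 × C: no H
  2 × O: 1 H each → 2
  2 × O: no H
  1 × N: 2 H
  1 × N: no H
  Total hydrogens = 14.
Molecular formula: C6H14N2O4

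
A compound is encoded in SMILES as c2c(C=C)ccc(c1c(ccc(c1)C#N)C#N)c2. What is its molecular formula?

C16H10N2

Heavy atoms from the SMILES: 16 C, 2 N.
Implicit hydrogens by atom environment:
  7 × C (aromatic): 1 H each → 7
  5 × C (aromatic): no H
  2 × C: no H
  2 × N: no H
  1 × C: 2 H
  1 × C: 1 H
  Total hydrogens = 10.
Molecular formula: C16H10N2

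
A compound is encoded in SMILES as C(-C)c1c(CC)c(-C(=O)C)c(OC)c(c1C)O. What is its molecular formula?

Heavy atoms from the SMILES: 14 C, 3 O.
Implicit hydrogens by atom environment:
  6 × C (aromatic): no H
  5 × C: 3 H each → 15
  2 × C: 2 H each → 4
  2 × O: no H
  1 × C: no H
  1 × O: 1 H
  Total hydrogens = 20.
Molecular formula: C14H20O3

C14H20O3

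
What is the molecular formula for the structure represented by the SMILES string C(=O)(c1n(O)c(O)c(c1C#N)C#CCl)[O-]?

C8H2ClN2O4-

Heavy atoms from the SMILES: 8 C, 1 Cl, 2 N, 4 O.
Implicit hydrogens by atom environment:
  4 × C (aromatic): no H
  4 × C: no H
  2 × O: 1 H each → 2
  1 × Cl: no H
  1 × N (aromatic): no H
  1 × N: no H
  1 × O: no H
  1 × O (charge -1): no H
  Total hydrogens = 2.
Net charge -1.
Molecular formula: C8H2ClN2O4-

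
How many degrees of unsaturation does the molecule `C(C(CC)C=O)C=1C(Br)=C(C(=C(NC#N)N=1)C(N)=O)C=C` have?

Molecular formula from the SMILES: C14H15BrN4O2.
DoU = (2C + 2 + N − H − X)/2 = (2·14 + 2 + 4 − 15 − 1)/2 = 18/2 = 9.
(Structurally: 1 ring(s) + 8 π bond(s) = 9.)

9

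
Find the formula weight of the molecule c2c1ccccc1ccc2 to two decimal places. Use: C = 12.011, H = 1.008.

Molecular formula: C10H8.
M = 10×12.011 + 8×1.008 = 128.17 g/mol.

128.17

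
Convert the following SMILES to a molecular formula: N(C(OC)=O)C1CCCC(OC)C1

Heavy atoms from the SMILES: 9 C, 1 N, 3 O.
Implicit hydrogens by atom environment:
  4 × C: 2 H each → 8
  3 × O: no H
  2 × C: 3 H each → 6
  2 × C: 1 H each → 2
  1 × C: no H
  1 × N: 1 H
  Total hydrogens = 17.
Molecular formula: C9H17NO3

C9H17NO3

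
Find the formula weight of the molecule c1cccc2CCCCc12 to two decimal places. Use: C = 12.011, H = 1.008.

132.21

Molecular formula: C10H12.
M = 10×12.011 + 12×1.008 = 132.21 g/mol.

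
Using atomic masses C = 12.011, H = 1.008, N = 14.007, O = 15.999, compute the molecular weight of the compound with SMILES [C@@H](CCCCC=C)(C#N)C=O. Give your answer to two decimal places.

Molecular formula: C9H13NO.
M = 9×12.011 + 13×1.008 + 1×14.007 + 1×15.999 = 151.21 g/mol.

151.21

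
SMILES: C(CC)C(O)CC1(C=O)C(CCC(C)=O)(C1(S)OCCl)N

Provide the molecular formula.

Heavy atoms from the SMILES: 14 C, 1 Cl, 1 N, 4 O, 1 S.
Implicit hydrogens by atom environment:
  6 × C: 2 H each → 12
  4 × C: no H
  3 × O: no H
  2 × C: 3 H each → 6
  2 × C: 1 H each → 2
  1 × Cl: no H
  1 × N: 2 H
  1 × O: 1 H
  1 × S: 1 H
  Total hydrogens = 24.
Molecular formula: C14H24ClNO4S

C14H24ClNO4S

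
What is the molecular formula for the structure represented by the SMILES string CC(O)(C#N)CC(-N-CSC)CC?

Heavy atoms from the SMILES: 9 C, 2 N, 1 O, 1 S.
Implicit hydrogens by atom environment:
  3 × C: 3 H each → 9
  3 × C: 2 H each → 6
  2 × C: no H
  1 × C: 1 H
  1 × N: 1 H
  1 × N: no H
  1 × O: 1 H
  1 × S: no H
  Total hydrogens = 18.
Molecular formula: C9H18N2OS

C9H18N2OS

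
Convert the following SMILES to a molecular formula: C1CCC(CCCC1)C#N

C9H15N

Heavy atoms from the SMILES: 9 C, 1 N.
Implicit hydrogens by atom environment:
  7 × C: 2 H each → 14
  1 × C: 1 H
  1 × C: no H
  1 × N: no H
  Total hydrogens = 15.
Molecular formula: C9H15N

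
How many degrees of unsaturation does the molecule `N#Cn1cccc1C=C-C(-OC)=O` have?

Molecular formula from the SMILES: C9H8N2O2.
DoU = (2C + 2 + N − H − X)/2 = (2·9 + 2 + 2 − 8 − 0)/2 = 14/2 = 7.
(Structurally: 1 ring(s) + 6 π bond(s) = 7.)

7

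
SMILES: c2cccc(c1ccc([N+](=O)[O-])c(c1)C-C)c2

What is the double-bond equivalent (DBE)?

9

Molecular formula from the SMILES: C14H13NO2.
DoU = (2C + 2 + N − H − X)/2 = (2·14 + 2 + 1 − 13 − 0)/2 = 18/2 = 9.
(Structurally: 2 ring(s) + 7 π bond(s) = 9.)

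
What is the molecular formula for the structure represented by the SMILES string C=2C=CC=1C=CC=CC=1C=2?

Heavy atoms from the SMILES: 10 C.
Implicit hydrogens by atom environment:
  8 × C (aromatic): 1 H each → 8
  2 × C (aromatic): no H
  Total hydrogens = 8.
Molecular formula: C10H8

C10H8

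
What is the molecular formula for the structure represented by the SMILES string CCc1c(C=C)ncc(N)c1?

Heavy atoms from the SMILES: 9 C, 2 N.
Implicit hydrogens by atom environment:
  3 × C (aromatic): no H
  2 × C: 2 H each → 4
  2 × C (aromatic): 1 H each → 2
  1 × C: 3 H
  1 × C: 1 H
  1 × N: 2 H
  1 × N (aromatic): no H
  Total hydrogens = 12.
Molecular formula: C9H12N2

C9H12N2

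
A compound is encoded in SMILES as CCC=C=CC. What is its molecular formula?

Heavy atoms from the SMILES: 6 C.
Implicit hydrogens by atom environment:
  2 × C: 3 H each → 6
  2 × C: 1 H each → 2
  1 × C: 2 H
  1 × C: no H
  Total hydrogens = 10.
Molecular formula: C6H10

C6H10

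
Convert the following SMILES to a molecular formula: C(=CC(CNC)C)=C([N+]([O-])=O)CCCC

C11H20N2O2

Heavy atoms from the SMILES: 11 C, 2 N, 2 O.
Implicit hydrogens by atom environment:
  4 × C: 2 H each → 8
  3 × C: 3 H each → 9
  2 × C: 1 H each → 2
  2 × C: no H
  1 × N: 1 H
  1 × N (charge +1): no H
  1 × O: no H
  1 × O (charge -1): no H
  Total hydrogens = 20.
Molecular formula: C11H20N2O2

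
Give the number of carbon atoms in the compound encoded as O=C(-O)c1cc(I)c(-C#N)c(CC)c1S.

The symbol for carbon appears 10 times in the SMILES. Lowercase c denotes aromatic carbon and counts toward C.

10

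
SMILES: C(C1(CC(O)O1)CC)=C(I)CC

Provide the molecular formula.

C9H15IO2

Heavy atoms from the SMILES: 9 C, 1 I, 2 O.
Implicit hydrogens by atom environment:
  3 × C: 2 H each → 6
  2 × C: 3 H each → 6
  2 × C: 1 H each → 2
  2 × C: no H
  1 × I: no H
  1 × O: 1 H
  1 × O: no H
  Total hydrogens = 15.
Molecular formula: C9H15IO2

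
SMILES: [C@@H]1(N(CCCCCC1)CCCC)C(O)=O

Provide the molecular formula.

Heavy atoms from the SMILES: 12 C, 1 N, 2 O.
Implicit hydrogens by atom environment:
  9 × C: 2 H each → 18
  1 × C: 3 H
  1 × C: 1 H
  1 × C: no H
  1 × N: no H
  1 × O: 1 H
  1 × O: no H
  Total hydrogens = 23.
Molecular formula: C12H23NO2

C12H23NO2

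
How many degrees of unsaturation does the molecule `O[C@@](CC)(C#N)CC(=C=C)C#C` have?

Molecular formula from the SMILES: C10H11NO.
DoU = (2C + 2 + N − H − X)/2 = (2·10 + 2 + 1 − 11 − 0)/2 = 12/2 = 6.
(Structurally: 0 ring(s) + 6 π bond(s) = 6.)

6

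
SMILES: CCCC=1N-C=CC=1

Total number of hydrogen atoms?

11

Hydrogens are implicit in SMILES; fill each atom to its normal valence:
  3 × C (aromatic): 1 H each → 3
  2 × C: 2 H each → 4
  1 × C: 3 H
  1 × C (aromatic): no H
  1 × N (aromatic): 1 H
  Total hydrogens = 11.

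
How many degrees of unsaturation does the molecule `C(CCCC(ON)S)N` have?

Molecular formula from the SMILES: C5H14N2OS.
DoU = (2C + 2 + N − H − X)/2 = (2·5 + 2 + 2 − 14 − 0)/2 = 0/2 = 0.
(Structurally: 0 ring(s) + 0 π bond(s) = 0.)

0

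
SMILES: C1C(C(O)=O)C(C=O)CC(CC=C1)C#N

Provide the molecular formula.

C11H13NO3

Heavy atoms from the SMILES: 11 C, 1 N, 3 O.
Implicit hydrogens by atom environment:
  6 × C: 1 H each → 6
  3 × C: 2 H each → 6
  2 × C: no H
  2 × O: no H
  1 × N: no H
  1 × O: 1 H
  Total hydrogens = 13.
Molecular formula: C11H13NO3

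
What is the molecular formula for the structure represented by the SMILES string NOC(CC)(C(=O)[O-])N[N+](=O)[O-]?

C4H8N3O5-

Heavy atoms from the SMILES: 4 C, 3 N, 5 O.
Implicit hydrogens by atom environment:
  3 × O: no H
  2 × C: no H
  2 × O (charge -1): no H
  1 × C: 3 H
  1 × C: 2 H
  1 × N: 2 H
  1 × N: 1 H
  1 × N (charge +1): no H
  Total hydrogens = 8.
Net charge -1.
Molecular formula: C4H8N3O5-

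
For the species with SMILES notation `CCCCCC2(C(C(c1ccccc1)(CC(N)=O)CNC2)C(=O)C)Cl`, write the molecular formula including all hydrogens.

Heavy atoms from the SMILES: 20 C, 1 Cl, 2 N, 2 O.
Implicit hydrogens by atom environment:
  7 × C: 2 H each → 14
  5 × C (aromatic): 1 H each → 5
  4 × C: no H
  2 × C: 3 H each → 6
  2 × O: no H
  1 × C: 1 H
  1 × C (aromatic): no H
  1 × Cl: no H
  1 × N: 2 H
  1 × N: 1 H
  Total hydrogens = 29.
Molecular formula: C20H29ClN2O2

C20H29ClN2O2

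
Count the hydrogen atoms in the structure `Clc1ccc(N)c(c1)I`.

5

Hydrogens are implicit in SMILES; fill each atom to its normal valence:
  3 × C (aromatic): 1 H each → 3
  3 × C (aromatic): no H
  1 × Cl: no H
  1 × I: no H
  1 × N: 2 H
  Total hydrogens = 5.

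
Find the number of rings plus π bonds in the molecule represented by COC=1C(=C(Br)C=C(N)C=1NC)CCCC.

Molecular formula from the SMILES: C12H19BrN2O.
DoU = (2C + 2 + N − H − X)/2 = (2·12 + 2 + 2 − 19 − 1)/2 = 8/2 = 4.
(Structurally: 1 ring(s) + 3 π bond(s) = 4.)

4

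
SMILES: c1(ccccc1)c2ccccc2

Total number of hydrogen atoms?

10

Hydrogens are implicit in SMILES; fill each atom to its normal valence:
  10 × C (aromatic): 1 H each → 10
  2 × C (aromatic): no H
  Total hydrogens = 10.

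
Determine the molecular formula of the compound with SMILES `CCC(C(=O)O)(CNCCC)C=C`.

Heavy atoms from the SMILES: 10 C, 1 N, 2 O.
Implicit hydrogens by atom environment:
  5 × C: 2 H each → 10
  2 × C: 3 H each → 6
  2 × C: no H
  1 × C: 1 H
  1 × N: 1 H
  1 × O: 1 H
  1 × O: no H
  Total hydrogens = 19.
Molecular formula: C10H19NO2

C10H19NO2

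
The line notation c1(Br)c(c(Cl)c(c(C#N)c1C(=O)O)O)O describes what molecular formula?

C8H3BrClNO4

Heavy atoms from the SMILES: 1 Br, 8 C, 1 Cl, 1 N, 4 O.
Implicit hydrogens by atom environment:
  6 × C (aromatic): no H
  3 × O: 1 H each → 3
  2 × C: no H
  1 × Br: no H
  1 × Cl: no H
  1 × N: no H
  1 × O: no H
  Total hydrogens = 3.
Molecular formula: C8H3BrClNO4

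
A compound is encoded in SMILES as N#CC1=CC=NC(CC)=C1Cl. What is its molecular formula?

C8H7ClN2

Heavy atoms from the SMILES: 8 C, 1 Cl, 2 N.
Implicit hydrogens by atom environment:
  3 × C (aromatic): no H
  2 × C (aromatic): 1 H each → 2
  1 × C: 3 H
  1 × C: 2 H
  1 × C: no H
  1 × Cl: no H
  1 × N (aromatic): no H
  1 × N: no H
  Total hydrogens = 7.
Molecular formula: C8H7ClN2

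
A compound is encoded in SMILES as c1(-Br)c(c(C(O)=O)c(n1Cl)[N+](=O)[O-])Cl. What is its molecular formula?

C5HBrCl2N2O4

Heavy atoms from the SMILES: 1 Br, 5 C, 2 Cl, 2 N, 4 O.
Implicit hydrogens by atom environment:
  4 × C (aromatic): no H
  2 × Cl: no H
  2 × O: no H
  1 × Br: no H
  1 × C: no H
  1 × N (aromatic): no H
  1 × N (charge +1): no H
  1 × O: 1 H
  1 × O (charge -1): no H
  Total hydrogens = 1.
Molecular formula: C5HBrCl2N2O4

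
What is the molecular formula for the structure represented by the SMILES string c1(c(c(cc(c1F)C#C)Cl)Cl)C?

Heavy atoms from the SMILES: 9 C, 2 Cl, 1 F.
Implicit hydrogens by atom environment:
  5 × C (aromatic): no H
  2 × Cl: no H
  1 × C: 3 H
  1 × C (aromatic): 1 H
  1 × C: 1 H
  1 × C: no H
  1 × F: no H
  Total hydrogens = 5.
Molecular formula: C9H5Cl2F

C9H5Cl2F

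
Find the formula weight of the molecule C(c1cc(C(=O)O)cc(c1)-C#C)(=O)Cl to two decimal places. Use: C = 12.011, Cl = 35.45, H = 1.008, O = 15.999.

208.60

Molecular formula: C10H5ClO3.
M = 10×12.011 + 1×35.45 + 5×1.008 + 3×15.999 = 208.60 g/mol.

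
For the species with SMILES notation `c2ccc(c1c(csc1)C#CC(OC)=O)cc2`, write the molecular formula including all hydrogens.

C14H10O2S

Heavy atoms from the SMILES: 14 C, 2 O, 1 S.
Implicit hydrogens by atom environment:
  7 × C (aromatic): 1 H each → 7
  3 × C (aromatic): no H
  3 × C: no H
  2 × O: no H
  1 × C: 3 H
  1 × S (aromatic): no H
  Total hydrogens = 10.
Molecular formula: C14H10O2S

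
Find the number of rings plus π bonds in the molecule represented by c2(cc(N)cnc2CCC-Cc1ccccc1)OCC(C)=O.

9

Molecular formula from the SMILES: C18H22N2O2.
DoU = (2C + 2 + N − H − X)/2 = (2·18 + 2 + 2 − 22 − 0)/2 = 18/2 = 9.
(Structurally: 2 ring(s) + 7 π bond(s) = 9.)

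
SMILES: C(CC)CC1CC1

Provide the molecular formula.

C7H14

Heavy atoms from the SMILES: 7 C.
Implicit hydrogens by atom environment:
  5 × C: 2 H each → 10
  1 × C: 3 H
  1 × C: 1 H
  Total hydrogens = 14.
Molecular formula: C7H14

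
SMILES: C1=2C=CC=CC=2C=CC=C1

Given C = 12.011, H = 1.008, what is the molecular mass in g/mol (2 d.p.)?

Molecular formula: C10H8.
M = 10×12.011 + 8×1.008 = 128.17 g/mol.

128.17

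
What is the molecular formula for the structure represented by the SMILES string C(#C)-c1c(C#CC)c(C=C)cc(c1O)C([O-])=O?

Heavy atoms from the SMILES: 14 C, 3 O.
Implicit hydrogens by atom environment:
  5 × C (aromatic): no H
  4 × C: no H
  2 × C: 1 H each → 2
  1 × C: 3 H
  1 × C: 2 H
  1 × C (aromatic): 1 H
  1 × O: 1 H
  1 × O: no H
  1 × O (charge -1): no H
  Total hydrogens = 9.
Net charge -1.
Molecular formula: C14H9O3-

C14H9O3-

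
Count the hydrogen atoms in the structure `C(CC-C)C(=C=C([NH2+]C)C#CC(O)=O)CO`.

18

Hydrogens are implicit in SMILES; fill each atom to its normal valence:
  6 × C: no H
  4 × C: 2 H each → 8
  2 × C: 3 H each → 6
  2 × O: 1 H each → 2
  1 × N (charge +1): 2 H
  1 × O: no H
  Total hydrogens = 18.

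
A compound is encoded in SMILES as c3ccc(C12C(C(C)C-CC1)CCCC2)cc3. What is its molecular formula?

C17H24

Heavy atoms from the SMILES: 17 C.
Implicit hydrogens by atom environment:
  7 × C: 2 H each → 14
  5 × C (aromatic): 1 H each → 5
  2 × C: 1 H each → 2
  1 × C: 3 H
  1 × C: no H
  1 × C (aromatic): no H
  Total hydrogens = 24.
Molecular formula: C17H24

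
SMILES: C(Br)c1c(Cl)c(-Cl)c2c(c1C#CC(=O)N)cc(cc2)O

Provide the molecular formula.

Heavy atoms from the SMILES: 1 Br, 14 C, 2 Cl, 1 N, 2 O.
Implicit hydrogens by atom environment:
  7 × C (aromatic): no H
  3 × C (aromatic): 1 H each → 3
  3 × C: no H
  2 × Cl: no H
  1 × Br: no H
  1 × C: 2 H
  1 × N: 2 H
  1 × O: 1 H
  1 × O: no H
  Total hydrogens = 8.
Molecular formula: C14H8BrCl2NO2

C14H8BrCl2NO2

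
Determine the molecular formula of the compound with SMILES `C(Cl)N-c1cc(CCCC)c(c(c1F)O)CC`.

Heavy atoms from the SMILES: 13 C, 1 Cl, 1 F, 1 N, 1 O.
Implicit hydrogens by atom environment:
  5 × C: 2 H each → 10
  5 × C (aromatic): no H
  2 × C: 3 H each → 6
  1 × C (aromatic): 1 H
  1 × Cl: no H
  1 × F: no H
  1 × N: 1 H
  1 × O: 1 H
  Total hydrogens = 19.
Molecular formula: C13H19ClFNO

C13H19ClFNO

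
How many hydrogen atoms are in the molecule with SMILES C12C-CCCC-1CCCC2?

Hydrogens are implicit in SMILES; fill each atom to its normal valence:
  8 × C: 2 H each → 16
  2 × C: 1 H each → 2
  Total hydrogens = 18.

18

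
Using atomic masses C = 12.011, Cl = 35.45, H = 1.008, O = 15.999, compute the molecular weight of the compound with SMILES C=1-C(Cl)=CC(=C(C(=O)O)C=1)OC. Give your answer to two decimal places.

186.59

Molecular formula: C8H7ClO3.
M = 8×12.011 + 1×35.45 + 7×1.008 + 3×15.999 = 186.59 g/mol.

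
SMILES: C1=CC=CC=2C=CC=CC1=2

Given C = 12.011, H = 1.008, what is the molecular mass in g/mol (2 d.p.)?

Molecular formula: C10H8.
M = 10×12.011 + 8×1.008 = 128.17 g/mol.

128.17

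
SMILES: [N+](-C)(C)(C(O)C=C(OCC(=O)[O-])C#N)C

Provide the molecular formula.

C9H14N2O4

Heavy atoms from the SMILES: 9 C, 2 N, 4 O.
Implicit hydrogens by atom environment:
  3 × C: 3 H each → 9
  3 × C: no H
  2 × C: 1 H each → 2
  2 × O: no H
  1 × C: 2 H
  1 × N: no H
  1 × N (charge +1): no H
  1 × O: 1 H
  1 × O (charge -1): no H
  Total hydrogens = 14.
Molecular formula: C9H14N2O4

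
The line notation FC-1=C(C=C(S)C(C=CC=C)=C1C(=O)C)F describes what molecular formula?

Heavy atoms from the SMILES: 12 C, 2 F, 1 O, 1 S.
Implicit hydrogens by atom environment:
  5 × C (aromatic): no H
  3 × C: 1 H each → 3
  2 × F: no H
  1 × C: 3 H
  1 × C: 2 H
  1 × C (aromatic): 1 H
  1 × C: no H
  1 × O: no H
  1 × S: 1 H
  Total hydrogens = 10.
Molecular formula: C12H10F2OS

C12H10F2OS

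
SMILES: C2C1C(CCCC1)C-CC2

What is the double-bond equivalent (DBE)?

Molecular formula from the SMILES: C10H18.
DoU = (2C + 2 + N − H − X)/2 = (2·10 + 2 + 0 − 18 − 0)/2 = 4/2 = 2.
(Structurally: 2 ring(s) + 0 π bond(s) = 2.)

2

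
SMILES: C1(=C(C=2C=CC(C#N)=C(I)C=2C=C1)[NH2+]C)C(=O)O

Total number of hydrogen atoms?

Hydrogens are implicit in SMILES; fill each atom to its normal valence:
  6 × C (aromatic): no H
  4 × C (aromatic): 1 H each → 4
  2 × C: no H
  1 × C: 3 H
  1 × I: no H
  1 × N (charge +1): 2 H
  1 × N: no H
  1 × O: 1 H
  1 × O: no H
  Total hydrogens = 10.

10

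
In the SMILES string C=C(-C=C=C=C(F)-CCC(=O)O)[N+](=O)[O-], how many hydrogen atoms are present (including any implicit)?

Hydrogens are implicit in SMILES; fill each atom to its normal valence:
  5 × C: no H
  3 × C: 2 H each → 6
  2 × O: no H
  1 × C: 1 H
  1 × F: no H
  1 × N (charge +1): no H
  1 × O: 1 H
  1 × O (charge -1): no H
  Total hydrogens = 8.

8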